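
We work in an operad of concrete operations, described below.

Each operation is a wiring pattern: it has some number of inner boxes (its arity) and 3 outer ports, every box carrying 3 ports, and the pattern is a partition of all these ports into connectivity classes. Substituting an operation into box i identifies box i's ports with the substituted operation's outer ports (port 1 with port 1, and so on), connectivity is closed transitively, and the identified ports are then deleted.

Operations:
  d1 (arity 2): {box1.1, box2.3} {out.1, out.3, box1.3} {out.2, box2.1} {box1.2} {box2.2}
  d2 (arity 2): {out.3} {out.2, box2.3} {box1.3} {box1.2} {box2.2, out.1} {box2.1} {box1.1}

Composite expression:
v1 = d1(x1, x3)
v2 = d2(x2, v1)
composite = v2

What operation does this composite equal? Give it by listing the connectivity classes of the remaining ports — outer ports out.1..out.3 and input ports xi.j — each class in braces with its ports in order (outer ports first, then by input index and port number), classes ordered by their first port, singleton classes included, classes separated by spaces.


{out.1, x3.1} {out.2, x1.3} {out.3} {x1.1, x3.3} {x1.2} {x2.1} {x2.2} {x2.3} {x3.2}

Reachability decides: close wires over d2-identified ports.
d1 over (x1, x3) gives {out.1, out.3, x1.3} {out.2, x3.1} {x1.1, x3.3} {x1.2} {x3.2}, out.j being that stage's outer ports
d2 over (x2, x1, x3) gives {out.1, x3.1} {out.2, x1.3} {out.3} {x1.1, x3.3} {x1.2} {x2.1} {x2.2} {x2.3} {x3.2}, out.j being that stage's outer ports


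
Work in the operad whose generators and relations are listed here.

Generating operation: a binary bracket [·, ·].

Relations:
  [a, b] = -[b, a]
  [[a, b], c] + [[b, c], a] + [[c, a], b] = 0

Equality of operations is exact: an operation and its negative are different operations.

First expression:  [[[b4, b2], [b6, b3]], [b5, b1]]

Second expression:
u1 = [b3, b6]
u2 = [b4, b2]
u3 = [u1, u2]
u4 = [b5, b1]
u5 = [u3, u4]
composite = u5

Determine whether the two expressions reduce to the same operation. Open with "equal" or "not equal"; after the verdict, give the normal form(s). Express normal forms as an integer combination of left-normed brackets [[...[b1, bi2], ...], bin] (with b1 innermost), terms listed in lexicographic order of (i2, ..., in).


equal: each reduces to [[[[[b1, b5], b2], b4], b3], b6] - [[[[[b1, b5], b2], b4], b6], b3] - [[[[[b1, b5], b3], b6], b2], b4] + [[[[[b1, b5], b3], b6], b4], b2] - [[[[[b1, b5], b4], b2], b3], b6] + [[[[[b1, b5], b4], b2], b6], b3] + [[[[[b1, b5], b6], b3], b2], b4] - [[[[[b1, b5], b6], b3], b4], b2]

In normal form, the first expression is [[[[[b1, b5], b2], b4], b3], b6] - [[[[[b1, b5], b2], b4], b6], b3] - [[[[[b1, b5], b3], b6], b2], b4] + [[[[[b1, b5], b3], b6], b4], b2] - [[[[[b1, b5], b4], b2], b3], b6] + [[[[[b1, b5], b4], b2], b6], b3] + [[[[[b1, b5], b6], b3], b2], b4] - [[[[[b1, b5], b6], b3], b4], b2]
In normal form, the second expression is [[[[[b1, b5], b2], b4], b3], b6] - [[[[[b1, b5], b2], b4], b6], b3] - [[[[[b1, b5], b3], b6], b2], b4] + [[[[[b1, b5], b3], b6], b4], b2] - [[[[[b1, b5], b4], b2], b3], b6] + [[[[[b1, b5], b4], b2], b6], b3] + [[[[[b1, b5], b6], b3], b2], b4] - [[[[[b1, b5], b6], b3], b4], b2]
Both agree, so they are equal.


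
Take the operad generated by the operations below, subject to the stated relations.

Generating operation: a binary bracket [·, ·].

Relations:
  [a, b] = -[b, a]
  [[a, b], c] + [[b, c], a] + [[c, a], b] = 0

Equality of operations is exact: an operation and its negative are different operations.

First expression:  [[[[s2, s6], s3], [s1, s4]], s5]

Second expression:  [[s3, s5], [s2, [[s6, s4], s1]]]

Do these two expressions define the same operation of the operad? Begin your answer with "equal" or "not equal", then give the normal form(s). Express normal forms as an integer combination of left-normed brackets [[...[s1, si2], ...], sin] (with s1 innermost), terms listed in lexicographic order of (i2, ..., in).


not equal: they reduce to -[[[[[s1, s4], s2], s6], s3], s5] + [[[[[s1, s4], s3], s2], s6], s5] - [[[[[s1, s4], s3], s6], s2], s5] + [[[[[s1, s4], s6], s2], s3], s5] and [[[[[s1, s4], s6], s2], s3], s5] - [[[[[s1, s4], s6], s2], s5], s3] - [[[[[s1, s6], s4], s2], s3], s5] + [[[[[s1, s6], s4], s2], s5], s3]

The first composite normalizes to -[[[[[s1, s4], s2], s6], s3], s5] + [[[[[s1, s4], s3], s2], s6], s5] - [[[[[s1, s4], s3], s6], s2], s5] + [[[[[s1, s4], s6], s2], s3], s5]
The second composite normalizes to [[[[[s1, s4], s6], s2], s3], s5] - [[[[[s1, s4], s6], s2], s5], s3] - [[[[[s1, s6], s4], s2], s3], s5] + [[[[[s1, s6], s4], s2], s5], s3]
The forms do not match — not equal.


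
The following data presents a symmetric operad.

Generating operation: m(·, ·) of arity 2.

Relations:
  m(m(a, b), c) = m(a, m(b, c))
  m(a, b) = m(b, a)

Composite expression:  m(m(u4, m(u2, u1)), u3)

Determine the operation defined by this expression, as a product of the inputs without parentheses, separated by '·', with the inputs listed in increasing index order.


u1 · u2 · u3 · u4

Reordering under m is free, so list the u-inputs canonically.
m(u2, u1) linearizes to u2 · u1
m(u4, m(u2, u1)) linearizes to u4 · u2 · u1
m(m(u4, m(u2, u1)), u3) linearizes to u4 · u2 · u1 · u3
putting the inputs in ascending order: u1 · u2 · u3 · u4


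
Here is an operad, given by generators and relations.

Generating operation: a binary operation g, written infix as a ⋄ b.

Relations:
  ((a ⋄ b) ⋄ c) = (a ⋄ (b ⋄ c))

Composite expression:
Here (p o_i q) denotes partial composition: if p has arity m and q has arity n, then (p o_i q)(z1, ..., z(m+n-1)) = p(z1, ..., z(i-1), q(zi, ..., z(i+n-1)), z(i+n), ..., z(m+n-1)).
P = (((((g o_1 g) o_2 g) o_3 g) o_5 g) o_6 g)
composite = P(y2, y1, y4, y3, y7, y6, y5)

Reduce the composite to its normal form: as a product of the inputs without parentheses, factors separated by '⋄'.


y2 ⋄ y1 ⋄ y4 ⋄ y3 ⋄ y7 ⋄ y6 ⋄ y5

Under associativity of g, the answer is the y's in reading order.
(y4 ⋄ y3) collapses to y4 ⋄ y3
(y1 ⋄ (y4 ⋄ y3)) collapses to y1 ⋄ y4 ⋄ y3
(y2 ⋄ (y1 ⋄ (y4 ⋄ y3))) collapses to y2 ⋄ y1 ⋄ y4 ⋄ y3
(y6 ⋄ y5) collapses to y6 ⋄ y5
(y7 ⋄ (y6 ⋄ y5)) collapses to y7 ⋄ y6 ⋄ y5
((y2 ⋄ (y1 ⋄ (y4 ⋄ y3))) ⋄ (y7 ⋄ (y6 ⋄ y5))) collapses to y2 ⋄ y1 ⋄ y4 ⋄ y3 ⋄ y7 ⋄ y6 ⋄ y5


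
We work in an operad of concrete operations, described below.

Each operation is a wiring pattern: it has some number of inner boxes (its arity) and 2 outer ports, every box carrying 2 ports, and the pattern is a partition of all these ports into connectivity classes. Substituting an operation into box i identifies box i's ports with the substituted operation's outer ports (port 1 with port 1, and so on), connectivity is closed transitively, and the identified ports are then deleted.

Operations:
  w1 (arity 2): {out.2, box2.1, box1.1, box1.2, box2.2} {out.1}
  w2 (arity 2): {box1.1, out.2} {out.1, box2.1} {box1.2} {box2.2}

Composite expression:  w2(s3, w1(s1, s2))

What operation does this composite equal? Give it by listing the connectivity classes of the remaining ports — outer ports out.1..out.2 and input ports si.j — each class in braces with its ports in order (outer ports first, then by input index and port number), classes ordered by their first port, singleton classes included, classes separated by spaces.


{out.1} {out.2, s3.1} {s1.1, s1.2, s2.1, s2.2} {s3.2}

After gluing at w2, chains via deleted ports link the s-ports.
w1 over (s1, s2) gives {out.1} {out.2, s1.1, s1.2, s2.1, s2.2}, out.j being that stage's outer ports
w2 over (s3, s1, s2) gives {out.1} {out.2, s3.1} {s1.1, s1.2, s2.1, s2.2} {s3.2}, out.j being that stage's outer ports


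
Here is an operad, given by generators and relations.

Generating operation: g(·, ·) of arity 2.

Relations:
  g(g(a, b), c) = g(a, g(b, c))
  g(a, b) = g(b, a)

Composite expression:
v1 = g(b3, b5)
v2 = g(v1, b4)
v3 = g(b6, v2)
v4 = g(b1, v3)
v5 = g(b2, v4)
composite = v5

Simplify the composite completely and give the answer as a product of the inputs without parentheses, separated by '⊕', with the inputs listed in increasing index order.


With g associative and commutative, the b-input set is all that matters.
g(b3, b5) unparenthesizes to b3 ⊕ b5
g(g(b3, b5), b4) unparenthesizes to b3 ⊕ b5 ⊕ b4
g(b6, g(g(b3, b5), b4)) unparenthesizes to b6 ⊕ b3 ⊕ b5 ⊕ b4
g(b1, g(b6, g(g(b3, b5), b4))) unparenthesizes to b1 ⊕ b6 ⊕ b3 ⊕ b5 ⊕ b4
g(b2, g(b1, g(b6, g(g(b3, b5), b4)))) unparenthesizes to b2 ⊕ b1 ⊕ b6 ⊕ b3 ⊕ b5 ⊕ b4
rearranged into index order: b1 ⊕ b2 ⊕ b3 ⊕ b4 ⊕ b5 ⊕ b6

b1 ⊕ b2 ⊕ b3 ⊕ b4 ⊕ b5 ⊕ b6


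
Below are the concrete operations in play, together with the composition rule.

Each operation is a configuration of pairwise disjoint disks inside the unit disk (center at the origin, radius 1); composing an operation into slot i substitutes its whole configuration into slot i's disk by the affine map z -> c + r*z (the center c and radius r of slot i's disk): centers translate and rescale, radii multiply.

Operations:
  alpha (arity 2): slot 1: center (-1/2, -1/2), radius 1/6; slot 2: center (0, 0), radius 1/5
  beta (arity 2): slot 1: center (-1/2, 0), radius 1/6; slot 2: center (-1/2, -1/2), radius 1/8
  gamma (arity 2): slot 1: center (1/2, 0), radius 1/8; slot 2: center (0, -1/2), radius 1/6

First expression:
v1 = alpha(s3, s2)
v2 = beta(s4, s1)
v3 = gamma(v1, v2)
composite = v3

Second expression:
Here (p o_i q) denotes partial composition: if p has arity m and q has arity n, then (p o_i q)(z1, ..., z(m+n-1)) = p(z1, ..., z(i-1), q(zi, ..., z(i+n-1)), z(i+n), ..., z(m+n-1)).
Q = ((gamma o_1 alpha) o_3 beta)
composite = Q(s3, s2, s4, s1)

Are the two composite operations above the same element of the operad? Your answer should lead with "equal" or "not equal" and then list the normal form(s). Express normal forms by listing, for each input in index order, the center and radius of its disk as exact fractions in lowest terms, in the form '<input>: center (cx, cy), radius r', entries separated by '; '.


equal — both sides give s1: center (-1/12, -7/12), radius 1/48; s2: center (1/2, 0), radius 1/40; s3: center (7/16, -1/16), radius 1/48; s4: center (-1/12, -1/2), radius 1/36

In normal form, the first expression is s1: center (-1/12, -7/12), radius 1/48; s2: center (1/2, 0), radius 1/40; s3: center (7/16, -1/16), radius 1/48; s4: center (-1/12, -1/2), radius 1/36
In normal form, the second expression is s1: center (-1/12, -7/12), radius 1/48; s2: center (1/2, 0), radius 1/40; s3: center (7/16, -1/16), radius 1/48; s4: center (-1/12, -1/2), radius 1/36
The forms coincide; equal.


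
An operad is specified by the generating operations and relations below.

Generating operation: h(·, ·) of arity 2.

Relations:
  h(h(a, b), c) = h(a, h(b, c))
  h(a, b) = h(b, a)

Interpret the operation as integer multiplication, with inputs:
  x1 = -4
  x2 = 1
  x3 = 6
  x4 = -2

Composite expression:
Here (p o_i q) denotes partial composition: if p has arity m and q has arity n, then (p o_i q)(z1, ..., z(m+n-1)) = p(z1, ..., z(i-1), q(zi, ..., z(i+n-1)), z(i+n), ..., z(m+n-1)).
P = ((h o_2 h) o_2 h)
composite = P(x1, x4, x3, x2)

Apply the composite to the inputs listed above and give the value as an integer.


48


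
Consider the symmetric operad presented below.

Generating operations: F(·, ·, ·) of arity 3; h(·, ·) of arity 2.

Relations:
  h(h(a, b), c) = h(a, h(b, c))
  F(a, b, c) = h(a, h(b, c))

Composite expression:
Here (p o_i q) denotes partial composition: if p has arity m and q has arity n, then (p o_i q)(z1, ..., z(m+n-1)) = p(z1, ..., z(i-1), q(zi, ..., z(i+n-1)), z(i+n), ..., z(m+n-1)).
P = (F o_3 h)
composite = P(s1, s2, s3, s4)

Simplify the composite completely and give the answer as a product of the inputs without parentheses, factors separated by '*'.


s1 * s2 * s3 * s4

The F-tree's shape is irrelevant; the s-reading-order decides.
h(s3, s4) flattens to s3 * s4
F(s1, s2, h(s3, s4)) flattens to s1 * s2 * s3 * s4


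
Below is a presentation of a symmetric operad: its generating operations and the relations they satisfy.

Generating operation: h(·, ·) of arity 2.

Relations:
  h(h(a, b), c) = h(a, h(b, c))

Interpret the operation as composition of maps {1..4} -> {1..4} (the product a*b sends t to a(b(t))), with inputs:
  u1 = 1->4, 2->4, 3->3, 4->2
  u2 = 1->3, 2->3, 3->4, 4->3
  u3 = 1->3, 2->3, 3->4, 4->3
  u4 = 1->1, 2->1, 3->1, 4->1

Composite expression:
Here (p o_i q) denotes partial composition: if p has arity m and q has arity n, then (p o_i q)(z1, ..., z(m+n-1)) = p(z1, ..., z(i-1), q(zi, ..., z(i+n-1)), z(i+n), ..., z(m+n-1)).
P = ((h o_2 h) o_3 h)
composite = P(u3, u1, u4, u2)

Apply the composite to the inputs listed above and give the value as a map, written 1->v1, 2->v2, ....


1->3, 2->3, 3->3, 4->3


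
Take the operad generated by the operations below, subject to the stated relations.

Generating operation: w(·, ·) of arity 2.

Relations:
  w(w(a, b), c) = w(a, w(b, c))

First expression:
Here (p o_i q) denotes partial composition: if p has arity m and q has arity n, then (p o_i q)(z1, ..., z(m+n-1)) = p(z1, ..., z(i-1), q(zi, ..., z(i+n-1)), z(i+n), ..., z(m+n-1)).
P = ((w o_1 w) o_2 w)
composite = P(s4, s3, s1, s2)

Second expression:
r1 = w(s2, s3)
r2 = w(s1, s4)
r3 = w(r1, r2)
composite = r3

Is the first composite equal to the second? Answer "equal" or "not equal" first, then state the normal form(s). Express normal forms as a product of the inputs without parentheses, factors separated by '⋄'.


not equal — first s4 ⋄ s3 ⋄ s1 ⋄ s2, second s2 ⋄ s3 ⋄ s1 ⋄ s4


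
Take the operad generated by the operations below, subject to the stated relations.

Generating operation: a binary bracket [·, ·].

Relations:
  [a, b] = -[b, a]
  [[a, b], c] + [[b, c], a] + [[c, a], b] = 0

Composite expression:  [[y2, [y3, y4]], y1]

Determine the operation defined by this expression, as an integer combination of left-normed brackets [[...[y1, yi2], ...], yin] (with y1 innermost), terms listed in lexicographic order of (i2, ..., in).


-[[[y1, y2], y3], y4] + [[[y1, y2], y4], y3] + [[[y1, y3], y4], y2] - [[[y1, y4], y3], y2]

Antisymmetry and Jacobi reduce to y1-anchored left-normed brackets.
Composite bracket: [[y2, [y3, y4]], y1]
Each bracket splits as ab - ba, giving 8 signed words (2^3 = 8).
Coefficients come from the y1-initial words:
  from y1y2y3y4, sign -1: term -[[[y1, y2], y3], y4]
  from y1y2y4y3, sign +1: term +[[[y1, y2], y4], y3]
  from y1y3y4y2, sign +1: term +[[[y1, y3], y4], y2]
  from y1y4y3y2, sign -1: term -[[[y1, y4], y3], y2]


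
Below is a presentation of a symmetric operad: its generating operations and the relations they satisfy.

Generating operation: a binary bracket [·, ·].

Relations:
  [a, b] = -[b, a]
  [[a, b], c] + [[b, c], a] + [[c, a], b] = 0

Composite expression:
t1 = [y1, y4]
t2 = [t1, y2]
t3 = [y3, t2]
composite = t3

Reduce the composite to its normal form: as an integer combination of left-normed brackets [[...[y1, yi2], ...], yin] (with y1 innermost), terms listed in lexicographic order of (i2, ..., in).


-[[[y1, y4], y2], y3]

Expand each bracket as ab - ba; the y1-initial words give the coefficients.
Composite bracket: [y3, [[y1, y4], y2]]
Each bracket splits as ab - ba, giving 8 signed words (2^3 = 8).
Only words starting with y1 matter:
  from y1y4y2y3, sign -1: term -[[[y1, y4], y2], y3]


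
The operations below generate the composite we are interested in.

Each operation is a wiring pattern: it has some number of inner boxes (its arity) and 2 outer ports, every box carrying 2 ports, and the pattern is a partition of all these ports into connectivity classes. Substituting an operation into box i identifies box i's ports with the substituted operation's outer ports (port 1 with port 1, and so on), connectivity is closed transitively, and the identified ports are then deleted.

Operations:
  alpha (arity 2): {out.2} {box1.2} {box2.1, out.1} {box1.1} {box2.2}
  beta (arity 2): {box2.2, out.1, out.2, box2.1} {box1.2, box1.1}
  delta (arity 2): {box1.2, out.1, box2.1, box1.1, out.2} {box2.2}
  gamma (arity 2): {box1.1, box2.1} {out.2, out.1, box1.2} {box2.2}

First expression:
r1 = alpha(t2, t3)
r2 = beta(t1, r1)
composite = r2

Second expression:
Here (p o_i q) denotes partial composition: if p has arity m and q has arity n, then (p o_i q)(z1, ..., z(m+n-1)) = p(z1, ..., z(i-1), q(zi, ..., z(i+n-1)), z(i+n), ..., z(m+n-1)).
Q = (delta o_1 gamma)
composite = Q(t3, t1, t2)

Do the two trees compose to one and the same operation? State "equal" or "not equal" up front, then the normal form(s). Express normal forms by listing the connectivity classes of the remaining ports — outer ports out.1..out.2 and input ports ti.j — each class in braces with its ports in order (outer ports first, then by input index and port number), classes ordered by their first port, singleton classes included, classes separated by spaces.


not equal; the first gives {out.1, out.2, t3.1} {t1.1, t1.2} {t2.1} {t2.2} {t3.2} and the second {out.1, out.2, t2.1, t3.2} {t1.1, t3.1} {t1.2} {t2.2}

The first expression reduces to {out.1, out.2, t3.1} {t1.1, t1.2} {t2.1} {t2.2} {t3.2}
The second expression reduces to {out.1, out.2, t2.1, t3.2} {t1.1, t3.1} {t1.2} {t2.2}
Distinct normal forms: not equal.


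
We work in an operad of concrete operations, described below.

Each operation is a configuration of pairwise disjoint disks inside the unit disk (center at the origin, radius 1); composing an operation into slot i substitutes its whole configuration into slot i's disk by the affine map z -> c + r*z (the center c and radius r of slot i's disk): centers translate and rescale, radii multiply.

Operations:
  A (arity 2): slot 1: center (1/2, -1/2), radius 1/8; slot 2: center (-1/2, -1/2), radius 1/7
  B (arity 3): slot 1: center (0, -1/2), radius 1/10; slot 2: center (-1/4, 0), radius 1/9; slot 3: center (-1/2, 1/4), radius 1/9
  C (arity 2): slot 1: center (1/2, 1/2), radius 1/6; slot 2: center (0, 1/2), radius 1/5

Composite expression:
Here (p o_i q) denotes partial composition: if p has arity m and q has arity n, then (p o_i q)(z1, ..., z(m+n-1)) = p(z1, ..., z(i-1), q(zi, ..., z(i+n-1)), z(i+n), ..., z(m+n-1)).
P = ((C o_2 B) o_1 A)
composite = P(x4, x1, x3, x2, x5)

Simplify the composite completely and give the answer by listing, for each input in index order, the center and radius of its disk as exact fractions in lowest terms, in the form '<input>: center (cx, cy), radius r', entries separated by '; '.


Each x-disk chains the slot maps above it in C; radii multiply.
input x4: composing its 2 substitution steps yields center (7/12, 5/12), radius 1/48
input x1: composing its 2 substitution steps yields center (5/12, 5/12), radius 1/42
input x3: composing its 2 substitution steps yields center (0, 2/5), radius 1/50
input x2: composing its 2 substitution steps yields center (-1/20, 1/2), radius 1/45
input x5: composing its 2 substitution steps yields center (-1/10, 11/20), radius 1/45

x1: center (5/12, 5/12), radius 1/42; x2: center (-1/20, 1/2), radius 1/45; x3: center (0, 2/5), radius 1/50; x4: center (7/12, 5/12), radius 1/48; x5: center (-1/10, 11/20), radius 1/45


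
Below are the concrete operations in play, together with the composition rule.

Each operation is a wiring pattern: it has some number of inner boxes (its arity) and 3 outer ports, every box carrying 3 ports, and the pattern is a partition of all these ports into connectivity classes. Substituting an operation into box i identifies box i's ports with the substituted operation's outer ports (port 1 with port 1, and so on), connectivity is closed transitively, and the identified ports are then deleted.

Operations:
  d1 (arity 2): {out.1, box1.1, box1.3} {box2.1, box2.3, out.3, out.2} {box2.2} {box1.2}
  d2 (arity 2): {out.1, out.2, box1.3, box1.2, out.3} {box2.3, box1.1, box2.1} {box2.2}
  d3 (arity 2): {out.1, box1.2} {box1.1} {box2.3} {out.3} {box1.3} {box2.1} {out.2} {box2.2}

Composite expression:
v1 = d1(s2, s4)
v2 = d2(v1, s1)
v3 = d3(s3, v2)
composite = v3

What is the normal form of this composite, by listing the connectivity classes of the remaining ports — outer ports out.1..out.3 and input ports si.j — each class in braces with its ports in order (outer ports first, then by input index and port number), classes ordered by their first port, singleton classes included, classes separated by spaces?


{out.1, s3.2} {out.2} {out.3} {s1.1, s1.3, s2.1, s2.3} {s1.2} {s2.2} {s3.1} {s3.3} {s4.1, s4.3} {s4.2}

Reachability decides: close wires over d3-identified ports.
d1 over (s2, s4) gives {out.1, s2.1, s2.3} {out.2, out.3, s4.1, s4.3} {s2.2} {s4.2}, out.j being that stage's outer ports
d2 over (s2, s4, s1) gives {out.1, out.2, out.3, s4.1, s4.3} {s1.1, s1.3, s2.1, s2.3} {s1.2} {s2.2} {s4.2}, out.j being that stage's outer ports
d3 over (s3, s2, s4, s1) gives {out.1, s3.2} {out.2} {out.3} {s1.1, s1.3, s2.1, s2.3} {s1.2} {s2.2} {s3.1} {s3.3} {s4.1, s4.3} {s4.2}, out.j being that stage's outer ports


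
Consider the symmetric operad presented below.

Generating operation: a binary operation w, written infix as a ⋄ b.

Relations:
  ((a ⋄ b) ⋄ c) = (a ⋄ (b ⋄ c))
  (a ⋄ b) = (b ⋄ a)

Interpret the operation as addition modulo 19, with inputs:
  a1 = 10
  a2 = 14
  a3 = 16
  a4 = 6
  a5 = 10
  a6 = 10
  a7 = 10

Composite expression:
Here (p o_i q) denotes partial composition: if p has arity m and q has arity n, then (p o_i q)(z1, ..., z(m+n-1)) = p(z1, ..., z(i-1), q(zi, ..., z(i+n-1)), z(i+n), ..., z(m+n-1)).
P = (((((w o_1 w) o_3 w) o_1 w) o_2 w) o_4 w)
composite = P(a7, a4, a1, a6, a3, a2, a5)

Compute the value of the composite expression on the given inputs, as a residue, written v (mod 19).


0 (mod 19)

(a4 ⋄ a1) = 16
(a7 ⋄ (a4 ⋄ a1)) = 7
(a6 ⋄ a3) = 7
((a7 ⋄ (a4 ⋄ a1)) ⋄ (a6 ⋄ a3)) = 14
(a2 ⋄ a5) = 5
(((a7 ⋄ (a4 ⋄ a1)) ⋄ (a6 ⋄ a3)) ⋄ (a2 ⋄ a5)) = 0


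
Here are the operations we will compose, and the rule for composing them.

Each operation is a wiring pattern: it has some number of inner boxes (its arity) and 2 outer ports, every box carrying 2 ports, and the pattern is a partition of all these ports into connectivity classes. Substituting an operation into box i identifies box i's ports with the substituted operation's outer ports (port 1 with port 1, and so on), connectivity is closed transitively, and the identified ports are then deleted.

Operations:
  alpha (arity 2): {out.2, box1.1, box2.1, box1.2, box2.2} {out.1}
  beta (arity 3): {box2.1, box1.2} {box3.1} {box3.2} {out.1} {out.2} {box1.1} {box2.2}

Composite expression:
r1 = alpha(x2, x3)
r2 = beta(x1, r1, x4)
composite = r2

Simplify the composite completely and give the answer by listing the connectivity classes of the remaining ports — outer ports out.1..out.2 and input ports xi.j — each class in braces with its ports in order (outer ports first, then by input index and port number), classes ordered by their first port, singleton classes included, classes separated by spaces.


Reachability decides: close wires over beta-identified ports.
stage alpha: inputs (x2, x3), connectivity {out.1} {out.2, x2.1, x2.2, x3.1, x3.2}, out.j its boundary
stage beta: inputs (x1, x2, x3, x4), connectivity {out.1} {out.2} {x1.1} {x1.2} {x2.1, x2.2, x3.1, x3.2} {x4.1} {x4.2}, out.j its boundary

{out.1} {out.2} {x1.1} {x1.2} {x2.1, x2.2, x3.1, x3.2} {x4.1} {x4.2}


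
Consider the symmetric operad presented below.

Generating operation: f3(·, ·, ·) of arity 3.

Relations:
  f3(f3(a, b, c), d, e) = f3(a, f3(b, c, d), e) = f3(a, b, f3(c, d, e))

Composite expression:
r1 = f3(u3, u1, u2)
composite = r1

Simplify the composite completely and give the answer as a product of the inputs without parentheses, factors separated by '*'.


u3 * u1 * u2

Associativity of f3 dissolves the nesting; only the u-input order survives.
f3(u3, u1, u2) unparenthesizes to u3 * u1 * u2


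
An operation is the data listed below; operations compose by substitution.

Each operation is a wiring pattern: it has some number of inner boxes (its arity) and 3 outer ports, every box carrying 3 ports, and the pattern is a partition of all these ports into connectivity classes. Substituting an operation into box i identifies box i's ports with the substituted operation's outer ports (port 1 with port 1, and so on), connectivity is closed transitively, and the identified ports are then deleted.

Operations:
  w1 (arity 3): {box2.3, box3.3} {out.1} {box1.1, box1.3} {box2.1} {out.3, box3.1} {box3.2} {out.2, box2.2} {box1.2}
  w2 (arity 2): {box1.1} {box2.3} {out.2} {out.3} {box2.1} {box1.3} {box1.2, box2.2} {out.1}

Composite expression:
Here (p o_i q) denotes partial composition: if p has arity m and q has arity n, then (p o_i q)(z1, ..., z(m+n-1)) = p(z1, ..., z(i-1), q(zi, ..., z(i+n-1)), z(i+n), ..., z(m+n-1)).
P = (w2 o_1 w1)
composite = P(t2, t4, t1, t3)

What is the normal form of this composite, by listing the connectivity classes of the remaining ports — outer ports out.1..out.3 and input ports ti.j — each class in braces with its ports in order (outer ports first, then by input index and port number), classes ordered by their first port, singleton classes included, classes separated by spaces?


Substituting into w2 glues patterns; closure does the rest.
after w1, the pattern on (t2, t4, t1) reads {out.1} {out.2, t4.2} {out.3, t1.1} {t1.2} {t1.3, t4.3} {t2.1, t2.3} {t2.2} {t4.1} (out.j = its outer ports)
after w2, the pattern on (t2, t4, t1, t3) reads {out.1} {out.2} {out.3} {t1.1} {t1.2} {t1.3, t4.3} {t2.1, t2.3} {t2.2} {t3.1} {t3.2, t4.2} {t3.3} {t4.1} (out.j = its outer ports)

{out.1} {out.2} {out.3} {t1.1} {t1.2} {t1.3, t4.3} {t2.1, t2.3} {t2.2} {t3.1} {t3.2, t4.2} {t3.3} {t4.1}


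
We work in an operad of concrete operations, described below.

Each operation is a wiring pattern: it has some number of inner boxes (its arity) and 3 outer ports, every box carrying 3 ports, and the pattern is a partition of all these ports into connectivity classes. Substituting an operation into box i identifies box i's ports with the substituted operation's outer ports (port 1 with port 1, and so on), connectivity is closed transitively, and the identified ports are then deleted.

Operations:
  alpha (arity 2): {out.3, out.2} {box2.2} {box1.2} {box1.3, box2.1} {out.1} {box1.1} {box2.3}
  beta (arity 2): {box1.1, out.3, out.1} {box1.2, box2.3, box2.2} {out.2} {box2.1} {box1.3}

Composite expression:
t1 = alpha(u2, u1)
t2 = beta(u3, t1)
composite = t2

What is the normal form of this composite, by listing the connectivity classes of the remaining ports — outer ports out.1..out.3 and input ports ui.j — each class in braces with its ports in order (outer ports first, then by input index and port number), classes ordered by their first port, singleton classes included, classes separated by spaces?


{out.1, out.3, u3.1} {out.2} {u1.1, u2.3} {u1.2} {u1.3} {u2.1} {u2.2} {u3.2} {u3.3}

Substituting into beta glues patterns; closure does the rest.
the subtree at alpha composes to {out.1} {out.2, out.3} {u1.1, u2.3} {u1.2} {u1.3} {u2.1} {u2.2} on (u2, u1); out.j = own outer ports
the subtree at beta composes to {out.1, out.3, u3.1} {out.2} {u1.1, u2.3} {u1.2} {u1.3} {u2.1} {u2.2} {u3.2} {u3.3} on (u3, u2, u1); out.j = own outer ports


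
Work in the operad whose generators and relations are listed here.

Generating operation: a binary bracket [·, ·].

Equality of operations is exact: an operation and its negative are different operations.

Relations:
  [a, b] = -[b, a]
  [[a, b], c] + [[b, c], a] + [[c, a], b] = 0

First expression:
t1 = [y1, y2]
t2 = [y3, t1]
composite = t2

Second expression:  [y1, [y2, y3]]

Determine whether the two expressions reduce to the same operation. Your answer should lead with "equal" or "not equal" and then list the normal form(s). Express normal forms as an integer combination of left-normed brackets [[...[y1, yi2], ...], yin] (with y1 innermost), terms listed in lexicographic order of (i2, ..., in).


The first expression, normalized: -[[y1, y2], y3]
The second expression, normalized: [[y1, y2], y3] - [[y1, y3], y2]
Different reductions; not equal.

not equal; the first gives -[[y1, y2], y3] and the second [[y1, y2], y3] - [[y1, y3], y2]


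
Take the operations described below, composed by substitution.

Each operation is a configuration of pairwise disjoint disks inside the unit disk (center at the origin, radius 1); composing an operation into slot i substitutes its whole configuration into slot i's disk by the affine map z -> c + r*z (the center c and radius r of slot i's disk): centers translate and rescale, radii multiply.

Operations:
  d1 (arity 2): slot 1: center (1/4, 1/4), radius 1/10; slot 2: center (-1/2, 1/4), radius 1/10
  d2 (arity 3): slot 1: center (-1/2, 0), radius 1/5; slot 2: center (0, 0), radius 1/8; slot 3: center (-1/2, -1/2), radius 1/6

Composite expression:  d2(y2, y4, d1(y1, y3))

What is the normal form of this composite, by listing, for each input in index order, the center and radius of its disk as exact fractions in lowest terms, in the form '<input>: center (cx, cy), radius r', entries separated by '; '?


y1: center (-11/24, -11/24), radius 1/60; y2: center (-1/2, 0), radius 1/5; y3: center (-7/12, -11/24), radius 1/60; y4: center (0, 0), radius 1/8

Follow each y-input down from d2: c' goes to c + r*c', radius to r*r'.
for y2, the 1-step affine chain lands on center (-1/2, 0), radius 1/5
for y4, the 1-step affine chain lands on center (0, 0), radius 1/8
for y1, the 2-step affine chain lands on center (-11/24, -11/24), radius 1/60
for y3, the 2-step affine chain lands on center (-7/12, -11/24), radius 1/60


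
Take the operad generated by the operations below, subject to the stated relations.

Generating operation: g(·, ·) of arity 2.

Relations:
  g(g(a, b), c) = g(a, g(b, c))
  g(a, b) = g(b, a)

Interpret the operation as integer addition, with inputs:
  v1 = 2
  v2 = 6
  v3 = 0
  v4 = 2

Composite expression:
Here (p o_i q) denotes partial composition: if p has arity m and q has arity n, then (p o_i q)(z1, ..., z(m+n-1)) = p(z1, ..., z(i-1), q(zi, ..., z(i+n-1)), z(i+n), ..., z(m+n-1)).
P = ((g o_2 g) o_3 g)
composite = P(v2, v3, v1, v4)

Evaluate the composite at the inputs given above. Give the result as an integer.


10

g(v1, v4) = 4
g(v3, g(v1, v4)) = 4
g(v2, g(v3, g(v1, v4))) = 10


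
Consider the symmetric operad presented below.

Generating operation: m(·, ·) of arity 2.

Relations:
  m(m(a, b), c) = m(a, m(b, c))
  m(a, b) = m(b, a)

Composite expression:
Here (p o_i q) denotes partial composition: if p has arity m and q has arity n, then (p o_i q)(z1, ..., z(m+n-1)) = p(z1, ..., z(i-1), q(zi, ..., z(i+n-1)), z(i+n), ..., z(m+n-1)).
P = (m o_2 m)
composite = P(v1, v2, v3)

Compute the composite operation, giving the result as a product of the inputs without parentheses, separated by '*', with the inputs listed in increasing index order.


With m associative and commutative, the v-input set is all that matters.
m(v2, v3) reduces to v2 * v3
m(v1, m(v2, v3)) reduces to v1 * v2 * v3
the factors in increasing index order: v1 * v2 * v3

v1 * v2 * v3


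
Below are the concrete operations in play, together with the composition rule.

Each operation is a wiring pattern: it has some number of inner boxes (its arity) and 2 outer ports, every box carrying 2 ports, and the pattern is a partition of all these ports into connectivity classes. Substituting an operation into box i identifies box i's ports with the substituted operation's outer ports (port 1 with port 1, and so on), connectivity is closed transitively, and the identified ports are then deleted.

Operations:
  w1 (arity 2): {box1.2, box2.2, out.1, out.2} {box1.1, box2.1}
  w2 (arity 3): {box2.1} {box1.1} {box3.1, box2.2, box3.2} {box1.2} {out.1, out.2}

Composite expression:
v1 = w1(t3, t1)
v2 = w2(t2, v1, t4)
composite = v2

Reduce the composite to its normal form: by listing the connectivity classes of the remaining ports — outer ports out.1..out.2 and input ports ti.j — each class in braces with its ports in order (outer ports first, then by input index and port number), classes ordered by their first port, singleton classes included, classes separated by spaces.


{out.1, out.2} {t1.1, t3.1} {t1.2, t3.2, t4.1, t4.2} {t2.1} {t2.2}

Substituting into w2 glues patterns; closure does the rest.
after w1, the pattern on (t3, t1) reads {out.1, out.2, t1.2, t3.2} {t1.1, t3.1} (out.j = its outer ports)
after w2, the pattern on (t2, t3, t1, t4) reads {out.1, out.2} {t1.1, t3.1} {t1.2, t3.2, t4.1, t4.2} {t2.1} {t2.2} (out.j = its outer ports)


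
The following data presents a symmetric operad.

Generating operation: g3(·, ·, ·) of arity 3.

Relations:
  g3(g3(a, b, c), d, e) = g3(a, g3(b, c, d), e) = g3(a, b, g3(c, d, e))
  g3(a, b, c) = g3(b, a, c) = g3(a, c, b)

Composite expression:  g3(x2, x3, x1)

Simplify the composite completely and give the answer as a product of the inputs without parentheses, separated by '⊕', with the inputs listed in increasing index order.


Both nesting and order wash out for g3; what remains is which x's occur.
g3(x2, x3, x1) reduces to x2 ⊕ x3 ⊕ x1
commutativity sorts the factors: x1 ⊕ x2 ⊕ x3

x1 ⊕ x2 ⊕ x3


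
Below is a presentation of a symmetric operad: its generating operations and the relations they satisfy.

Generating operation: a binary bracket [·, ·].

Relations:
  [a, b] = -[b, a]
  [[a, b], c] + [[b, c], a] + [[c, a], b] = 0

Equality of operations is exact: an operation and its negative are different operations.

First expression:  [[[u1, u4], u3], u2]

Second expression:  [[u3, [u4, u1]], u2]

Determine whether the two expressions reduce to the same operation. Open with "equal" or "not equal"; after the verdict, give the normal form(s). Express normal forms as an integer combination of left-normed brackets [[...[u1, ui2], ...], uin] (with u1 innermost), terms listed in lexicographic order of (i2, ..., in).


Reducing the first expression gives [[[u1, u4], u3], u2]
Reducing the second expression gives [[[u1, u4], u3], u2]
Same normal form: equal.

equal — both sides give [[[u1, u4], u3], u2]


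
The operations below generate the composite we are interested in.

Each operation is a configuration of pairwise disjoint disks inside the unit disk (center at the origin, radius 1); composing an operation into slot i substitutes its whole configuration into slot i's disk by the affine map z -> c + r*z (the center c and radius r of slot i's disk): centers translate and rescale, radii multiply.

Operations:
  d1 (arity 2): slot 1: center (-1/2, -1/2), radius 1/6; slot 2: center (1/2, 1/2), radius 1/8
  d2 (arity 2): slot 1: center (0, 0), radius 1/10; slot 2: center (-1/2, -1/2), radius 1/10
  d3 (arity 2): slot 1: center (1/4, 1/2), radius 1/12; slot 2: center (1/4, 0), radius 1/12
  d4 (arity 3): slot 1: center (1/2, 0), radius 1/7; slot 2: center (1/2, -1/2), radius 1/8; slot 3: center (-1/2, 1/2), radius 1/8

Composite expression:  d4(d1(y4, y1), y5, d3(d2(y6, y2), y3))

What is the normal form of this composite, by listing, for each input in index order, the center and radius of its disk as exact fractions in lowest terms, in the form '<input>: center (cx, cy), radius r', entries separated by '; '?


Follow each y-input down from d4: c' goes to c + r*c', radius to r*r'.
y4 passes through 2 substitutions, ending at center (3/7, -1/14), radius 1/42
y1 passes through 2 substitutions, ending at center (4/7, 1/14), radius 1/56
y5 passes through 1 substitution, ending at center (1/2, -1/2), radius 1/8
y6 passes through 3 substitutions, ending at center (-15/32, 9/16), radius 1/960
y2 passes through 3 substitutions, ending at center (-91/192, 107/192), radius 1/960
y3 passes through 2 substitutions, ending at center (-15/32, 1/2), radius 1/96

y1: center (4/7, 1/14), radius 1/56; y2: center (-91/192, 107/192), radius 1/960; y3: center (-15/32, 1/2), radius 1/96; y4: center (3/7, -1/14), radius 1/42; y5: center (1/2, -1/2), radius 1/8; y6: center (-15/32, 9/16), radius 1/960


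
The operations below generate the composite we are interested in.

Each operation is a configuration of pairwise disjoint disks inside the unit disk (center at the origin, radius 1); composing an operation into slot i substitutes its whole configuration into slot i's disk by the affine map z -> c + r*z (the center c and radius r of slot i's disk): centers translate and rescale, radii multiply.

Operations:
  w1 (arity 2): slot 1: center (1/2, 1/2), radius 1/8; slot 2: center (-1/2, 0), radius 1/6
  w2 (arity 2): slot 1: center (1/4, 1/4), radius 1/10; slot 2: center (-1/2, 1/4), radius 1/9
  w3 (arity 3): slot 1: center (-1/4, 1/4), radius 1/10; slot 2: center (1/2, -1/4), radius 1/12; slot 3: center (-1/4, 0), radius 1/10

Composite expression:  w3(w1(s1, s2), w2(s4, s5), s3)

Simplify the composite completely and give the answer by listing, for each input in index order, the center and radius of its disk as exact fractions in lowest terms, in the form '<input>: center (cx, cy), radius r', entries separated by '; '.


s1: center (-1/5, 3/10), radius 1/80; s2: center (-3/10, 1/4), radius 1/60; s3: center (-1/4, 0), radius 1/10; s4: center (25/48, -11/48), radius 1/120; s5: center (11/24, -11/48), radius 1/108

Nesting under w3 composes maps z -> c + r*z down each s-path.
s1 passes through 2 substitutions, ending at center (-1/5, 3/10), radius 1/80
s2 passes through 2 substitutions, ending at center (-3/10, 1/4), radius 1/60
s4 passes through 2 substitutions, ending at center (25/48, -11/48), radius 1/120
s5 passes through 2 substitutions, ending at center (11/24, -11/48), radius 1/108
s3 passes through 1 substitution, ending at center (-1/4, 0), radius 1/10


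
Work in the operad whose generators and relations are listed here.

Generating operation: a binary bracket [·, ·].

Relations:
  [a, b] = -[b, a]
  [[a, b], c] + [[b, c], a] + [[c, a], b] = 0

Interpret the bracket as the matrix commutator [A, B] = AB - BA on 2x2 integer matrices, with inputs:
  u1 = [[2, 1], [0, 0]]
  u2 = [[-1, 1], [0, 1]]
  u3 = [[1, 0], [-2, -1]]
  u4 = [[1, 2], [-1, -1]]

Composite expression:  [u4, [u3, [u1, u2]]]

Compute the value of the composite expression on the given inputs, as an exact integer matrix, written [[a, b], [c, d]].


[[8, -16], [-16, -8]]

[u1, u2] = [[0, 4], [0, 0]]
[u3, [u1, u2]] = [[8, 8], [0, -8]]
[u4, [u3, [u1, u2]]] = [[8, -16], [-16, -8]]


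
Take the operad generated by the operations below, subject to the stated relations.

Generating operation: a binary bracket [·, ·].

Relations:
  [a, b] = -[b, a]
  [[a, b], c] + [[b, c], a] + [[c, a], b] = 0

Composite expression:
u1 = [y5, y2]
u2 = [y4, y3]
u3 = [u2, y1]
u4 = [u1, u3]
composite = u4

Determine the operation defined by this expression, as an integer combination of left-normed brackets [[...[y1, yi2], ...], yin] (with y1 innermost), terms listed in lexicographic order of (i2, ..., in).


[[[[y1, y3], y4], y2], y5] - [[[[y1, y3], y4], y5], y2] - [[[[y1, y4], y3], y2], y5] + [[[[y1, y4], y3], y5], y2]

Expand each bracket as ab - ba; the y1-initial words give the coefficients.
Composite bracket: [[y5, y2], [[y4, y3], y1]]
Full expansion: 16 signed words from ab - ba (2^4 = 16).
The y1-initial words carry the normal form:
  the word y1y3y4y2y5 carries sign +1 and contributes +[[[[y1, y3], y4], y2], y5]
  the word y1y3y4y5y2 carries sign -1 and contributes -[[[[y1, y3], y4], y5], y2]
  the word y1y4y3y2y5 carries sign -1 and contributes -[[[[y1, y4], y3], y2], y5]
  the word y1y4y3y5y2 carries sign +1 and contributes +[[[[y1, y4], y3], y5], y2]


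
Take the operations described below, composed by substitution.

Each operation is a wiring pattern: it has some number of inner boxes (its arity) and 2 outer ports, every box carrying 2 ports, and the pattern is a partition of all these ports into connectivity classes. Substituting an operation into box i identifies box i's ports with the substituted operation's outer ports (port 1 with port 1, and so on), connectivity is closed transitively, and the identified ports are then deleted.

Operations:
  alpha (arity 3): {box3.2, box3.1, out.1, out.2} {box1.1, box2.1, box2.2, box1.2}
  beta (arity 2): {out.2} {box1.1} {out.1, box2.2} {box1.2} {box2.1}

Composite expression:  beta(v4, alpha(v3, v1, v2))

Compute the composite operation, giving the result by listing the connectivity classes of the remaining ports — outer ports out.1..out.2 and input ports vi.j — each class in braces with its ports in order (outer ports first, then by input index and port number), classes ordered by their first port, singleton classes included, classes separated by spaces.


{out.1, v2.1, v2.2} {out.2} {v1.1, v1.2, v3.1, v3.2} {v4.1} {v4.2}

After gluing at beta, chains via deleted ports link the v-ports.
the subtree at alpha composes to {out.1, out.2, v2.1, v2.2} {v1.1, v1.2, v3.1, v3.2} on (v3, v1, v2); out.j = own outer ports
the subtree at beta composes to {out.1, v2.1, v2.2} {out.2} {v1.1, v1.2, v3.1, v3.2} {v4.1} {v4.2} on (v4, v3, v1, v2); out.j = own outer ports
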